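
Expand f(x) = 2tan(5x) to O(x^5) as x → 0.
10*x + 250*x**3/3 + O(x**5)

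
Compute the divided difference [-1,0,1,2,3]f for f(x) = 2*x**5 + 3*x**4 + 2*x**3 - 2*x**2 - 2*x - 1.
13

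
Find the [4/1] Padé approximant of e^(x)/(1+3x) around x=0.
(7429*x**4/167160 + 3463*x**3/20895 + 6969*x**2/13930 + 6964*x/6965 + 1)/(20894*x/6965 + 1)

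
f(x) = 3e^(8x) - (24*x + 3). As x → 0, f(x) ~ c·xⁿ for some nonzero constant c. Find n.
2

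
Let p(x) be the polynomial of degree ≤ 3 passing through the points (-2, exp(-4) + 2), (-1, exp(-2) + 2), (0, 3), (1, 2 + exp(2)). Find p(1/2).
(-5*exp(2) + 1 + (5*exp(2) + 47)*exp(4))*exp(-4)/16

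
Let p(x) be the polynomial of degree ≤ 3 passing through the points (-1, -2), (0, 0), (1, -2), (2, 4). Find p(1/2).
-5/4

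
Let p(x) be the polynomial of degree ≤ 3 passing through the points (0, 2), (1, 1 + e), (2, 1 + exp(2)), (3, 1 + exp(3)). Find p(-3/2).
-35*exp(3)/16 - 189*e/16 + 121/16 + 135*exp(2)/16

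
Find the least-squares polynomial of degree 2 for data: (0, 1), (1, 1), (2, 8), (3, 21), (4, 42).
37/35 + (-123/35)x + (24/7)x²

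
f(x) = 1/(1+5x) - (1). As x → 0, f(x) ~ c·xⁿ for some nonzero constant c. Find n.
1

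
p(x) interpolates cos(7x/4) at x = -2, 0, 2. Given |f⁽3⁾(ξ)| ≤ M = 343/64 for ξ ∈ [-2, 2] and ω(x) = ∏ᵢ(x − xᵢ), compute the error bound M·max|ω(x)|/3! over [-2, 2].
343*sqrt(3)/216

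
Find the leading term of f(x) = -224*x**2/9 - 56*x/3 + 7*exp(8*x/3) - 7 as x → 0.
1792*x**3/81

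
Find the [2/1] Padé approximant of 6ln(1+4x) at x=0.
8*x*(2*x + 3)/(8*x/3 + 1)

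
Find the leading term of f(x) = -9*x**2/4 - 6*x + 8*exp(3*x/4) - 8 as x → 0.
9*x**3/16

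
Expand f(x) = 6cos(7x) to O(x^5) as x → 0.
6 - 147*x**2 + 2401*x**4/4 + O(x**5)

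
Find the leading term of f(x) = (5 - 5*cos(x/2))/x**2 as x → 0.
5/8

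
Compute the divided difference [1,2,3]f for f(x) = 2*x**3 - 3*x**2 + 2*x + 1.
9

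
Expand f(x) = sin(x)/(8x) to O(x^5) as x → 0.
1/8 - x**2/48 + x**4/960 + O(x**5)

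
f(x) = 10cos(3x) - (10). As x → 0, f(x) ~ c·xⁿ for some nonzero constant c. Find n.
2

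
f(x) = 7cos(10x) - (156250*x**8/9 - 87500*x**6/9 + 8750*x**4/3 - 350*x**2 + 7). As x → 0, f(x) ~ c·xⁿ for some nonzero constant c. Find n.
10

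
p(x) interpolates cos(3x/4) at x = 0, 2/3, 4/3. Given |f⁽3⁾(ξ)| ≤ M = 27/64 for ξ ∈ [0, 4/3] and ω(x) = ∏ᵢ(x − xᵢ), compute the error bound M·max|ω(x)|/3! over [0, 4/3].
sqrt(3)/216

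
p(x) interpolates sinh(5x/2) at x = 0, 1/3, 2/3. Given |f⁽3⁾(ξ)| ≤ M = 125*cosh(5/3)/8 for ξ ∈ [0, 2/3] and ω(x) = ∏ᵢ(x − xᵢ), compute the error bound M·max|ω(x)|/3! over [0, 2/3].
125*sqrt(3)*cosh(5/3)/5832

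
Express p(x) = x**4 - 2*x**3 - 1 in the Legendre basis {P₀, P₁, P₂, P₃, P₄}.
(-4/5)P₀ + (-6/5)P₁ + (4/7)P₂ + (-4/5)P₃ + (8/35)P₄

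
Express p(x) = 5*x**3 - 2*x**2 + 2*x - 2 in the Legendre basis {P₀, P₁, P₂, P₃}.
(-8/3)P₀ + (5)P₁ + (-4/3)P₂ + (2)P₃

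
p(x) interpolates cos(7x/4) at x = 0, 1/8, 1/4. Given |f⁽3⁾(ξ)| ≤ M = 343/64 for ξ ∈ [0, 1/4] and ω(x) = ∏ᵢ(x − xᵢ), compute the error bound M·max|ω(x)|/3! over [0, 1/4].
343*sqrt(3)/884736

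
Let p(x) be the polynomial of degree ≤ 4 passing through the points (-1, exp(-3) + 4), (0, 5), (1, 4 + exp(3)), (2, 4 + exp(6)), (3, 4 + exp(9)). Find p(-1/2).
((-5*exp(9) - 70*exp(3) + 652 + 28*exp(6))*exp(3) + 35)*exp(-3)/128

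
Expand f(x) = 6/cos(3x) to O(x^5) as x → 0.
6 + 27*x**2 + 405*x**4/4 + O(x**5)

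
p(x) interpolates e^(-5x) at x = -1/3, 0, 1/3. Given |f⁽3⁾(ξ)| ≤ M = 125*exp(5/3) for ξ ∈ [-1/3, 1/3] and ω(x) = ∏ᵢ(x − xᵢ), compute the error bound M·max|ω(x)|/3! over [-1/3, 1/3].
125*sqrt(3)*exp(5/3)/729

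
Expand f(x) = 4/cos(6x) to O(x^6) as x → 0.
4 + 72*x**2 + 1080*x**4 + O(x**6)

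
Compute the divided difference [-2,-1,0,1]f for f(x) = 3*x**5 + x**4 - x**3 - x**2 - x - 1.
12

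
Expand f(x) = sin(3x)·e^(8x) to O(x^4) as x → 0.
3*x + 24*x**2 + 183*x**3/2 + O(x**4)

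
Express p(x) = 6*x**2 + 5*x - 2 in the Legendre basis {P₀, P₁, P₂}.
(5)P₁ + (4)P₂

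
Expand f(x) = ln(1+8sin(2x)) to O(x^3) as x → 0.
16*x - 128*x**2 + O(x**3)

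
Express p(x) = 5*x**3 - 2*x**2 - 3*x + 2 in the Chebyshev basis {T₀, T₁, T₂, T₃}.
T₀ + (3/4)T₁ - T₂ + (5/4)T₃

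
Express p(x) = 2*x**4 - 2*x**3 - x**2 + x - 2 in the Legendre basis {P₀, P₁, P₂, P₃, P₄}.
(-29/15)P₀ + (-1/5)P₁ + (10/21)P₂ + (-4/5)P₃ + (16/35)P₄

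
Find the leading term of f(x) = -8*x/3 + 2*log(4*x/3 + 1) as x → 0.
-16*x**2/9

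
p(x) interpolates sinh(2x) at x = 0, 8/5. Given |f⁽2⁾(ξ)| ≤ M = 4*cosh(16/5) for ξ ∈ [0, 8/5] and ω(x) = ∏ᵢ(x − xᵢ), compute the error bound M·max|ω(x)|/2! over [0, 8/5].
32*cosh(16/5)/25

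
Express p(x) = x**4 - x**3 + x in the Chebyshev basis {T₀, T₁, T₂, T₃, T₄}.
(3/8)T₀ + (1/4)T₁ + (1/2)T₂ + (-1/4)T₃ + (1/8)T₄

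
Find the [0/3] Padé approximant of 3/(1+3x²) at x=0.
3/(3*x**2 + 1)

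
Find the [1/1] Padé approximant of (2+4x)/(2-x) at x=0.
(2*x + 1)/(1 - x/2)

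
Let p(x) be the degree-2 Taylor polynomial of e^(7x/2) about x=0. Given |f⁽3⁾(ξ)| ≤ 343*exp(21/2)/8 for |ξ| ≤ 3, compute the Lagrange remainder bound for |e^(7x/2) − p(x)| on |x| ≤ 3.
3087*exp(21/2)/16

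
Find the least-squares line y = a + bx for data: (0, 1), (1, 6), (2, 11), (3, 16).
a = 1, b = 5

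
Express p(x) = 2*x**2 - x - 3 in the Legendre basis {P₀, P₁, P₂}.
(-7/3)P₀ - P₁ + (4/3)P₂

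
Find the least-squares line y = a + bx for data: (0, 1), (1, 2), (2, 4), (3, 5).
a = 9/10, b = 7/5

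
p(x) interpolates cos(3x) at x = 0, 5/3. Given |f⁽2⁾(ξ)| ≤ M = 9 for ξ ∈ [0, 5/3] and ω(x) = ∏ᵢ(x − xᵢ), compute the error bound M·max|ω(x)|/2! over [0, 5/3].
25/8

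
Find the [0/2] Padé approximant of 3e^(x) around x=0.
3/(x**2/2 - x + 1)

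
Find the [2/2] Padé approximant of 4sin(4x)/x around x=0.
(16 - 448*x**2/15)/(4*x**2/5 + 1)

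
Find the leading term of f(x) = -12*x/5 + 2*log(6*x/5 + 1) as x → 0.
-36*x**2/25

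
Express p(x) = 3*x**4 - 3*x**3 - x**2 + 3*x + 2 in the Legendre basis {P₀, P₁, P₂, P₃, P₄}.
(34/15)P₀ + (6/5)P₁ + (22/21)P₂ + (-6/5)P₃ + (24/35)P₄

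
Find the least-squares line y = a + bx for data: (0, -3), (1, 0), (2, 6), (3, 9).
a = -33/10, b = 21/5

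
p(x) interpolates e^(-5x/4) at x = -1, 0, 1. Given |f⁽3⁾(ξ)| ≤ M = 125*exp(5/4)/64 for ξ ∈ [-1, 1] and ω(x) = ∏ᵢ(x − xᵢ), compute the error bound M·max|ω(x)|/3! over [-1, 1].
125*sqrt(3)*exp(5/4)/1728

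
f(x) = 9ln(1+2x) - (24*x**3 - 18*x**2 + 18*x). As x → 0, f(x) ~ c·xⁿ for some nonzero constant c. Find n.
4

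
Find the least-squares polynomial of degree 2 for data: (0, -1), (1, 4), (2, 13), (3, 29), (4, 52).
-23/35 + (57/70)x + (43/14)x²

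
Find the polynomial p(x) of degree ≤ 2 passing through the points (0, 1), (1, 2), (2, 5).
x**2 + 1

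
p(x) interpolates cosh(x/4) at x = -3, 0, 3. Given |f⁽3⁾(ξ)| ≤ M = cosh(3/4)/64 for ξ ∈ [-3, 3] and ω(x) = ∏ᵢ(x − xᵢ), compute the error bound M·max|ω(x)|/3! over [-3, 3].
sqrt(3)*cosh(3/4)/64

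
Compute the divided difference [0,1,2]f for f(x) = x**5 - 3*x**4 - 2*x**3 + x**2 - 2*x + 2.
-11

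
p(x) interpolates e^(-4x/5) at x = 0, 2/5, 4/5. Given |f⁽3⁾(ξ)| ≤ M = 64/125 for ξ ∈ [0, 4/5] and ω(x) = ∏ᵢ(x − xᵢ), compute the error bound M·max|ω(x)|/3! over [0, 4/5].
512*sqrt(3)/421875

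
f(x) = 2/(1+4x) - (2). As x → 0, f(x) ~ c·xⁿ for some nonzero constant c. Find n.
1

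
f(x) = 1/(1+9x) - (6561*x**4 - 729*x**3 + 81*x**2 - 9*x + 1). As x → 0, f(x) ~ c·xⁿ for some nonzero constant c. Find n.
5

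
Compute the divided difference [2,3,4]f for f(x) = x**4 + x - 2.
55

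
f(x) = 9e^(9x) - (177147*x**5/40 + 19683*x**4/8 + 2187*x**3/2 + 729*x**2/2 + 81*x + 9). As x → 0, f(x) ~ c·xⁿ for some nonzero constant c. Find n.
6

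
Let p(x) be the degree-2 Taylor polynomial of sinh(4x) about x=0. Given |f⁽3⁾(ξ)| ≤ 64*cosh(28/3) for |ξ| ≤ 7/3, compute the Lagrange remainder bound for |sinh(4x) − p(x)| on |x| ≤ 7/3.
10976*cosh(28/3)/81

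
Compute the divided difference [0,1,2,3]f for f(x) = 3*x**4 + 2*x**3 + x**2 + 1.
20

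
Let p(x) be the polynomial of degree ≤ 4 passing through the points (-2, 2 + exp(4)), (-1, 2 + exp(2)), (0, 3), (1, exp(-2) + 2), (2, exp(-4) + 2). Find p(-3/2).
(-5 + 28*exp(2) + (186 + 140*exp(2) + 35*exp(4))*exp(4))*exp(-4)/128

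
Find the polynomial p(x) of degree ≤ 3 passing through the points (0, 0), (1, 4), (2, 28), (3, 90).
3*x**3 + x**2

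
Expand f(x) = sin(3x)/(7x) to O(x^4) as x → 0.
3/7 - 9*x**2/14 + O(x**4)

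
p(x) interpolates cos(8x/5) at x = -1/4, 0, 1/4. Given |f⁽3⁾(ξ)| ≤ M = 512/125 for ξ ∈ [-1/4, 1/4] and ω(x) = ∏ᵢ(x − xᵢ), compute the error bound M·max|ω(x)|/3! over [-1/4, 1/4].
8*sqrt(3)/3375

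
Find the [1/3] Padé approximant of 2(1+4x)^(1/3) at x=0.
(20*x/3 + 2)/(64*x**3/81 - 8*x**2/9 + 2*x + 1)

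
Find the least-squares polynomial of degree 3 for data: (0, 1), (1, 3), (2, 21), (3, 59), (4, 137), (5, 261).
17/21 + (29/63)x + (25/42)x² + (35/18)x³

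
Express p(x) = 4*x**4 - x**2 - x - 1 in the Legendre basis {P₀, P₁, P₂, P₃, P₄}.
(-8/15)P₀ - P₁ + (34/21)P₂ + (32/35)P₄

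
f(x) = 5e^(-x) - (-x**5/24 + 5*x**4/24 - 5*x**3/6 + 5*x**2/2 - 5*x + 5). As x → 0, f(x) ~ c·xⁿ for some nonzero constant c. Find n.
6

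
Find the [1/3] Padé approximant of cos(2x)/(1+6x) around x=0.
(1 - 5*x/18)/(103*x**3/9 + x**2/3 + 103*x/18 + 1)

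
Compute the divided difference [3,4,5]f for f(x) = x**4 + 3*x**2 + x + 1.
100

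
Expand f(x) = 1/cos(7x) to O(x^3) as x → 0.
1 + 49*x**2/2 + O(x**3)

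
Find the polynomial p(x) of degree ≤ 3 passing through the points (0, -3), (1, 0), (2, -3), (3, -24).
-2*x**3 + 3*x**2 + 2*x - 3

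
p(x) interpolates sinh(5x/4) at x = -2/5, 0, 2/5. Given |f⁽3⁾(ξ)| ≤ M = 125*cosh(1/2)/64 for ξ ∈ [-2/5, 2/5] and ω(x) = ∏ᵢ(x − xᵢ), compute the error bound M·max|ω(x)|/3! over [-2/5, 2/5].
sqrt(3)*cosh(1/2)/216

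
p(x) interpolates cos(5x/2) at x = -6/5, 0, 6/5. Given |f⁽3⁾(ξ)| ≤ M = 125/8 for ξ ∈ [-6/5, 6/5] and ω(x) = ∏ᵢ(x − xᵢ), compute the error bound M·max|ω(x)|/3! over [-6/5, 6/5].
sqrt(3)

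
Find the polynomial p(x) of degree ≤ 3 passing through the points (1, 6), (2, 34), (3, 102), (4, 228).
3*x**3 + 2*x**2 + x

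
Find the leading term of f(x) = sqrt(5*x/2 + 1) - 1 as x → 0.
5*x/4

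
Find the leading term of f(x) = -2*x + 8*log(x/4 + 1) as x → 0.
-x**2/4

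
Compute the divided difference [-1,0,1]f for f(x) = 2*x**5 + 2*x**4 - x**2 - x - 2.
1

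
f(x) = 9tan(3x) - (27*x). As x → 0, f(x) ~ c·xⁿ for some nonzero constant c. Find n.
3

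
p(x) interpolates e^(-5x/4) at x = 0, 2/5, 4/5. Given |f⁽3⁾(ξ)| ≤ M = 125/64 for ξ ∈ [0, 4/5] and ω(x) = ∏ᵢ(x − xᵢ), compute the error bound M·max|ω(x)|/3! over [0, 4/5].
sqrt(3)/216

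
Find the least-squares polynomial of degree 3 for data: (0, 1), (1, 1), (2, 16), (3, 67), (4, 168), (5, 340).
19/18 + (-265/108)x + (-31/36)x² + (161/54)x³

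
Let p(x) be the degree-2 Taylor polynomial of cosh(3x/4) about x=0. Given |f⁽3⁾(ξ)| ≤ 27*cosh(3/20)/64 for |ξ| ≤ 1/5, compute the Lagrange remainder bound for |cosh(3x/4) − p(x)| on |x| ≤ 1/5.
9*cosh(3/20)/16000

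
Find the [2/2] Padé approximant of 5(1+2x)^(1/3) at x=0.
(140*x**2/27 + 35*x/3 + 5)/(10*x**2/27 + 5*x/3 + 1)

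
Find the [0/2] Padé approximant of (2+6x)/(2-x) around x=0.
1/(21*x**2/2 - 7*x/2 + 1)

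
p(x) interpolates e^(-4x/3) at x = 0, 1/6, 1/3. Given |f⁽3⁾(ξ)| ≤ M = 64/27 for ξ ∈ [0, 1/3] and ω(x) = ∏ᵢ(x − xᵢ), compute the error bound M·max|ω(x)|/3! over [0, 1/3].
8*sqrt(3)/19683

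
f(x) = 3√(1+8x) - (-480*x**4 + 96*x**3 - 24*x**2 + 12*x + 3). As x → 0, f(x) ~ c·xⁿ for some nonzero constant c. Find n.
5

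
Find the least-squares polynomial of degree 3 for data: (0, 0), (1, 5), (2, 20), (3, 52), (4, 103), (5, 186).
-19/126 + (2209/756)x + (373/252)x² + (29/27)x³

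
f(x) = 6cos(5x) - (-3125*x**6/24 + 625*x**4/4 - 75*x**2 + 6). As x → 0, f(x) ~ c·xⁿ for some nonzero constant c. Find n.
8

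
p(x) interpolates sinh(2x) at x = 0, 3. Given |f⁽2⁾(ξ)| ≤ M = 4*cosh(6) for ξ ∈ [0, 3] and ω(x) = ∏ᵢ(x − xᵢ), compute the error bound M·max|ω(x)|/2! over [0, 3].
9*cosh(6)/2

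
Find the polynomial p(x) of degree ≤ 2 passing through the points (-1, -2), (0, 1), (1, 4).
3*x + 1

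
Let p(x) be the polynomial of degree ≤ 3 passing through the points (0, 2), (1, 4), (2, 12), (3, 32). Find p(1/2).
21/8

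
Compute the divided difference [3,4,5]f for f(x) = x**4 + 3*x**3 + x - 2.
133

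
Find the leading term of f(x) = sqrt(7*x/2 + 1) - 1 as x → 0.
7*x/4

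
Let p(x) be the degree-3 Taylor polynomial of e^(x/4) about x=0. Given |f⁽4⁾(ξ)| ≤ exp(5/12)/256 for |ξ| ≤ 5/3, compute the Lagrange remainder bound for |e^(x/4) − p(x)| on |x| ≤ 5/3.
625*exp(5/12)/497664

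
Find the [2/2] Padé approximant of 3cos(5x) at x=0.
(3 - 125*x**2/4)/(25*x**2/12 + 1)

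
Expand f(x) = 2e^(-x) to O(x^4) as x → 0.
2 - 2*x + x**2 - x**3/3 + O(x**4)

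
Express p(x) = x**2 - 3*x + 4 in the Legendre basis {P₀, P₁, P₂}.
(13/3)P₀ + (-3)P₁ + (2/3)P₂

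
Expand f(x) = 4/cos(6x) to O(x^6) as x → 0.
4 + 72*x**2 + 1080*x**4 + O(x**6)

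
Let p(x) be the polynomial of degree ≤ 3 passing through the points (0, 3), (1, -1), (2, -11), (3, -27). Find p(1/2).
7/4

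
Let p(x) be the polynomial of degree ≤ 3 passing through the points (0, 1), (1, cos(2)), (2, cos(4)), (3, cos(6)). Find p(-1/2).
21*cos(4)/16 - 5*cos(6)/16 - 35*cos(2)/16 + 35/16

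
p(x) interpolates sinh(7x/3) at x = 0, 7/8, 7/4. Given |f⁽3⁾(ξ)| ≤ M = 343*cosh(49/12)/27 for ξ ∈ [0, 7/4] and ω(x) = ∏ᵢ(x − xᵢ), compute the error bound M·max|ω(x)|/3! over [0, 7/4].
117649*sqrt(3)*cosh(49/12)/373248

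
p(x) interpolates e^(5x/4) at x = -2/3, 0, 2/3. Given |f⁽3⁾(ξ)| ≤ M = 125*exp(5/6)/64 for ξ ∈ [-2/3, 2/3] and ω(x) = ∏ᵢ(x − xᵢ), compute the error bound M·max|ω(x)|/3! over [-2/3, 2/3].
125*sqrt(3)*exp(5/6)/5832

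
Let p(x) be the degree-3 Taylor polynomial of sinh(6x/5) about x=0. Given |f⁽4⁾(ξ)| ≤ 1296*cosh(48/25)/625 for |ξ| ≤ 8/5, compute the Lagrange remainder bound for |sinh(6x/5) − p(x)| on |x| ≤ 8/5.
221184*cosh(48/25)/390625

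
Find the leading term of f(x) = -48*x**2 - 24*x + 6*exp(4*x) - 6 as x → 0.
64*x**3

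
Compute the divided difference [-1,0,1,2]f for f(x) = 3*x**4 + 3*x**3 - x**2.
9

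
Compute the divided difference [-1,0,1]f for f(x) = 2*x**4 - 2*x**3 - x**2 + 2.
1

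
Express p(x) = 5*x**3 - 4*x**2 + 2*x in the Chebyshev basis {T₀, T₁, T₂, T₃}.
(-2)T₀ + (23/4)T₁ + (-2)T₂ + (5/4)T₃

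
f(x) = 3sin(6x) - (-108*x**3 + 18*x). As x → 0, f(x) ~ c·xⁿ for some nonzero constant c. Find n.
5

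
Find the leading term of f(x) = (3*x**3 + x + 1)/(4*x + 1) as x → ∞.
3*x**2/4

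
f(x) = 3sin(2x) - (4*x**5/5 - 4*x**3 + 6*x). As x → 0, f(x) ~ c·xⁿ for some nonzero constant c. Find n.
7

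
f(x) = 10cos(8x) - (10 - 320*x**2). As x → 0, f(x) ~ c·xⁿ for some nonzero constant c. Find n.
4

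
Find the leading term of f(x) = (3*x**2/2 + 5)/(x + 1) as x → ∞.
3*x/2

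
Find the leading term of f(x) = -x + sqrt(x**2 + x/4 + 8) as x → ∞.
1/8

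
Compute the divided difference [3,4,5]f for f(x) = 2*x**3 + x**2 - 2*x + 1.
25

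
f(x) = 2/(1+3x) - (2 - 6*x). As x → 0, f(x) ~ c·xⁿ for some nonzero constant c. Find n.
2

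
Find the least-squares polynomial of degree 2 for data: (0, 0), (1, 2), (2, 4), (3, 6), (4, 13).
3/7 + (1/7)x + (5/7)x²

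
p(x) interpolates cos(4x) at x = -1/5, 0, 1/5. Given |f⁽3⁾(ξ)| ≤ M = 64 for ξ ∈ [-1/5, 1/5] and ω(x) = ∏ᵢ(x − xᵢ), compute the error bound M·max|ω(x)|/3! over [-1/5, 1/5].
64*sqrt(3)/3375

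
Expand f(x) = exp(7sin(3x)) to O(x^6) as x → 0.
1 + 21*x + 441*x**2/2 + 1512*x**3 + 59535*x**4/8 + 135513*x**5/5 + O(x**6)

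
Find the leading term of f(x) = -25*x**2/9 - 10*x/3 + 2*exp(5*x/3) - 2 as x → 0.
125*x**3/81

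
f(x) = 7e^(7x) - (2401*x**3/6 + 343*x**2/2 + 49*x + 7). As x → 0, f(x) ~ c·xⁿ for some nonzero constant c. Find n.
4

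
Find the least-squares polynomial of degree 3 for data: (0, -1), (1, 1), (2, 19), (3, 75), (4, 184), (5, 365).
-107/126 + (-1219/756)x + (-11/126)x² + (325/108)x³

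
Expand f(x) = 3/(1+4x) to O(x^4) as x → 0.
3 - 12*x + 48*x**2 - 192*x**3 + O(x**4)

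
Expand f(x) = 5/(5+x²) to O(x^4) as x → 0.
1 - x**2/5 + O(x**4)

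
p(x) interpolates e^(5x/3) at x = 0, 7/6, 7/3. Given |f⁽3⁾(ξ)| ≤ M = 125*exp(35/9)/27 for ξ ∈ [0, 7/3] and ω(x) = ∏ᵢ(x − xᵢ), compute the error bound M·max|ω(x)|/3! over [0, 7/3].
42875*sqrt(3)*exp(35/9)/157464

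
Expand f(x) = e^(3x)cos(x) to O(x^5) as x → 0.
1 + 3*x + 4*x**2 + 3*x**3 + 7*x**4/6 + O(x**5)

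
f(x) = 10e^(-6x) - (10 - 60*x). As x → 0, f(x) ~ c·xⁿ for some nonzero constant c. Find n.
2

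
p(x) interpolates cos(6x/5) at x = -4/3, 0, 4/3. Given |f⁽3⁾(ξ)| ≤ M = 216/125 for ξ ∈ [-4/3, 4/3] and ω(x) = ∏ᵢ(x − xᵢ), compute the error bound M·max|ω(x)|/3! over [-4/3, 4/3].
512*sqrt(3)/3375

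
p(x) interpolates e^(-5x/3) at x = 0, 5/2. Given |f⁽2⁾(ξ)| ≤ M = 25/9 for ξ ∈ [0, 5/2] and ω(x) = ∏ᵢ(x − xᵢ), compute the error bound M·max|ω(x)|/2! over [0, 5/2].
625/288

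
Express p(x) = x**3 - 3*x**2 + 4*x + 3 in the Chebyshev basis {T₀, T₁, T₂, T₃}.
(3/2)T₀ + (19/4)T₁ + (-3/2)T₂ + (1/4)T₃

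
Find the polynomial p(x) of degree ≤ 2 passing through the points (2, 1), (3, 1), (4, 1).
1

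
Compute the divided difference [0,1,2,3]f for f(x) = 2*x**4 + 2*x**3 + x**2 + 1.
14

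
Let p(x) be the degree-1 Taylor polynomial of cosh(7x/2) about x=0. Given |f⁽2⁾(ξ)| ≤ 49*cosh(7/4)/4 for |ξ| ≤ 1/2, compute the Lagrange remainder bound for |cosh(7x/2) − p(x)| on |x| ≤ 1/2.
49*cosh(7/4)/32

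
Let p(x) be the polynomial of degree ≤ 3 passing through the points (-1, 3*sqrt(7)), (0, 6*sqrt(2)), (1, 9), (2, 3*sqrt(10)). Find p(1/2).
-3*sqrt(10)/16 - 3*sqrt(7)/16 + 27*sqrt(2)/8 + 81/16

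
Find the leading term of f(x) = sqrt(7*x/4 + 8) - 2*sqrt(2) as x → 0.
7*sqrt(2)*x/32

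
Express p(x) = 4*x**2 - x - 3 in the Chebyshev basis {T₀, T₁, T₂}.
-T₀ - T₁ + (2)T₂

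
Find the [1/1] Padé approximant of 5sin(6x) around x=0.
30*x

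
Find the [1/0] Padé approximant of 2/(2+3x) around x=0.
1 - 3*x/2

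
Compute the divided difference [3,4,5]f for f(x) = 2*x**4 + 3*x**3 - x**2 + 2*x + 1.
229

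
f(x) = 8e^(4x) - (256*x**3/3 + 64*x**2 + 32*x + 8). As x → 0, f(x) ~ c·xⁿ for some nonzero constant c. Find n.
4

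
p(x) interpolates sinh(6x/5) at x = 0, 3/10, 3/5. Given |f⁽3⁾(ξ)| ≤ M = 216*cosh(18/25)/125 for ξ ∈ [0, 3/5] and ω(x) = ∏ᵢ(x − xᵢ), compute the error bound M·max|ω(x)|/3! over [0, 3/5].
27*sqrt(3)*cosh(18/25)/15625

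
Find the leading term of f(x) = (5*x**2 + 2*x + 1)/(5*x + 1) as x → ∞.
x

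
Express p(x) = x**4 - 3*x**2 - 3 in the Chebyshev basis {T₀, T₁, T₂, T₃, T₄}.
(-33/8)T₀ - T₂ + (1/8)T₄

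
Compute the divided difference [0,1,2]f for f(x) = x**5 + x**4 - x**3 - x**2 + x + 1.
18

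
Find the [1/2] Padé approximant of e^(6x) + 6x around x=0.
(74*x/7 + 1)/(-6*x**2/7 - 10*x/7 + 1)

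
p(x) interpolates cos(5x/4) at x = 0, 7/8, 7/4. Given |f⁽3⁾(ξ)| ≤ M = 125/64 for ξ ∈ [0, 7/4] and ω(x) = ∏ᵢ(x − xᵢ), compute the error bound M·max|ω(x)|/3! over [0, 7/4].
42875*sqrt(3)/884736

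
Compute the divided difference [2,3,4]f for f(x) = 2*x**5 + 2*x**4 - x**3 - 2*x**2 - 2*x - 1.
669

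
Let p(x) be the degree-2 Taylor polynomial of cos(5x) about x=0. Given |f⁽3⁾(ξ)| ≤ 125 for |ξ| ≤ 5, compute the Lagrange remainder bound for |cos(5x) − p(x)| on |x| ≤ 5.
15625/6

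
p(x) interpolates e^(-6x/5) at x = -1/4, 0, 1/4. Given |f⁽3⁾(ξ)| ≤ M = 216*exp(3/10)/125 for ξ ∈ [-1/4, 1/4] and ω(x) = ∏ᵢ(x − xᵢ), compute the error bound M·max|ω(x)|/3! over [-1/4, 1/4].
sqrt(3)*exp(3/10)/1000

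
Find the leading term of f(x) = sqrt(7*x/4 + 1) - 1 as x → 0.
7*x/8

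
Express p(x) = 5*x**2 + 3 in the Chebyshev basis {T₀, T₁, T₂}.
(11/2)T₀ + (5/2)T₂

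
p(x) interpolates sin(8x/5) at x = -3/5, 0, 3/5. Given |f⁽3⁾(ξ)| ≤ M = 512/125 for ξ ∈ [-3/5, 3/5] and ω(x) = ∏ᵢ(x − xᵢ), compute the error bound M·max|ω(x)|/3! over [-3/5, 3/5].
512*sqrt(3)/15625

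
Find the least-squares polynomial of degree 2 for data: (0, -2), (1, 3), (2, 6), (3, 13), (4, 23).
-7/5 + (2)x + x²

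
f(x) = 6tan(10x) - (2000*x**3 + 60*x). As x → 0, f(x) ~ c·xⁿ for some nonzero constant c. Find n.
5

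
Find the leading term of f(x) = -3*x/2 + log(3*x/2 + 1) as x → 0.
-9*x**2/8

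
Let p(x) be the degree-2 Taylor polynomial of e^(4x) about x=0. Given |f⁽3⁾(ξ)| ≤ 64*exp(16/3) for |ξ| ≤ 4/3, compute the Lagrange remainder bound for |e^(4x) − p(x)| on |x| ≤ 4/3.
2048*exp(16/3)/81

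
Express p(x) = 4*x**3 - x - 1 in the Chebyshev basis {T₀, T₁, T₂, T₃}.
-T₀ + (2)T₁ + T₃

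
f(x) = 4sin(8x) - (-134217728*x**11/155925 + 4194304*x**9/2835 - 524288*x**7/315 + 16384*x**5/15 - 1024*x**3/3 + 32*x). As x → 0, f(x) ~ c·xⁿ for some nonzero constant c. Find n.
13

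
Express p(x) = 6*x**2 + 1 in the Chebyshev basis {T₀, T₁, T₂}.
(4)T₀ + (3)T₂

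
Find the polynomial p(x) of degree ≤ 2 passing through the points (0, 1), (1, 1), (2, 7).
3*x**2 - 3*x + 1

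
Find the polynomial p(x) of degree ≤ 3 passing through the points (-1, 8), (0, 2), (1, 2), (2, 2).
-x**3 + 3*x**2 - 2*x + 2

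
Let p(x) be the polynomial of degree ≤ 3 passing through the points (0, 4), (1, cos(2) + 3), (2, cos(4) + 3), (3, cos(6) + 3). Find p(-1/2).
21*cos(4)/16 - 5*cos(6)/16 - 35*cos(2)/16 + 83/16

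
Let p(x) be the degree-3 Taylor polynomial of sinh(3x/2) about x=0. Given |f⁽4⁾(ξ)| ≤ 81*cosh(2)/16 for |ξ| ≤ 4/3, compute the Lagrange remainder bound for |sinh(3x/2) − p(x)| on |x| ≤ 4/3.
2*cosh(2)/3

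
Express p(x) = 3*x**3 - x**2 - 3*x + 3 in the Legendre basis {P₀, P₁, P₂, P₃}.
(8/3)P₀ + (-6/5)P₁ + (-2/3)P₂ + (6/5)P₃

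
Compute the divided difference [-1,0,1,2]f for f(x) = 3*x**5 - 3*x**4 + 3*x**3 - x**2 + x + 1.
12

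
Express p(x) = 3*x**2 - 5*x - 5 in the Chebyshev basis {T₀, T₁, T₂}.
(-7/2)T₀ + (-5)T₁ + (3/2)T₂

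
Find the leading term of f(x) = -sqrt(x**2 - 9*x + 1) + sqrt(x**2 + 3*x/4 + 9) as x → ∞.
39/8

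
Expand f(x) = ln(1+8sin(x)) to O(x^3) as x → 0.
8*x - 32*x**2 + O(x**3)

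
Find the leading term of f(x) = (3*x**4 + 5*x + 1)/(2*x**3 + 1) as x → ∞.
3*x/2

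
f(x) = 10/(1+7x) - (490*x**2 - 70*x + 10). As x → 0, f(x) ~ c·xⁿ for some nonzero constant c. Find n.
3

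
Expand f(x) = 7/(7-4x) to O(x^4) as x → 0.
1 + 4*x/7 + 16*x**2/49 + 64*x**3/343 + O(x**4)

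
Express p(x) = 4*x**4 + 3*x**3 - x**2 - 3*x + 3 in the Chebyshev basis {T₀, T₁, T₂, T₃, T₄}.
(4)T₀ + (-3/4)T₁ + (3/2)T₂ + (3/4)T₃ + (1/2)T₄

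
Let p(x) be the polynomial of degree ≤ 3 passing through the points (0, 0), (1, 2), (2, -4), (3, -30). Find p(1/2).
5/4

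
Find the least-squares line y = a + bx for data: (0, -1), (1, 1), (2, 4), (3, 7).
a = -13/10, b = 27/10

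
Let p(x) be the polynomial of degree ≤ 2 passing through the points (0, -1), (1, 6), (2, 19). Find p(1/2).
7/4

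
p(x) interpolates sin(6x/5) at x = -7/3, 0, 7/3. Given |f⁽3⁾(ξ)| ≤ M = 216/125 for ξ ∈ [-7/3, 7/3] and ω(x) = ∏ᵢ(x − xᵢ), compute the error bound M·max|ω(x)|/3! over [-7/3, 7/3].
2744*sqrt(3)/3375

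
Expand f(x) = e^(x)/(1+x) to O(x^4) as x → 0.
1 + x**2/2 - x**3/3 + O(x**4)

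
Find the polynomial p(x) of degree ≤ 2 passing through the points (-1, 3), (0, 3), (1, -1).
-2*x**2 - 2*x + 3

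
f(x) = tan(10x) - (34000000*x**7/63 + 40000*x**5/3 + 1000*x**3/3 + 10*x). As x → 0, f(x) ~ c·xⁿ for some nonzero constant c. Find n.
9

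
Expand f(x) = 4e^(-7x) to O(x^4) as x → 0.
4 - 28*x + 98*x**2 - 686*x**3/3 + O(x**4)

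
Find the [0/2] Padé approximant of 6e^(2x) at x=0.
6/(2*x**2 - 2*x + 1)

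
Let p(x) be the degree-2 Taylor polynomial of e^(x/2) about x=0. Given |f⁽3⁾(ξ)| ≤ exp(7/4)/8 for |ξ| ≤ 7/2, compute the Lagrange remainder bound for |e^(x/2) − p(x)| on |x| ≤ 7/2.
343*exp(7/4)/384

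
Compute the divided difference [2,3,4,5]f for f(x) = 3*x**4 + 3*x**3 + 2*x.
45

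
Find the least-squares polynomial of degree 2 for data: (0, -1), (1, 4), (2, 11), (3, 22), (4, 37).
-27/35 + (89/35)x + (12/7)x²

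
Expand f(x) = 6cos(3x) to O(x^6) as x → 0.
6 - 27*x**2 + 81*x**4/4 + O(x**6)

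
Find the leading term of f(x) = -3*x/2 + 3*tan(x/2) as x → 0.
x**3/8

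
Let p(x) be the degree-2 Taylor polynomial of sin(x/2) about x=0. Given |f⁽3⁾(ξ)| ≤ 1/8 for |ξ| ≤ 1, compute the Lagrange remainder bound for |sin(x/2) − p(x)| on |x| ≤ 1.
1/48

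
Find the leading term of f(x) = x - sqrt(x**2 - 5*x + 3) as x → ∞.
5/2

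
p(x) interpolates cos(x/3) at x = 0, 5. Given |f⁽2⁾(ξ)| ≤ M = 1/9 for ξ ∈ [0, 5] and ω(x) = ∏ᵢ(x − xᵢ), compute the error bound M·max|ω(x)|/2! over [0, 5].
25/72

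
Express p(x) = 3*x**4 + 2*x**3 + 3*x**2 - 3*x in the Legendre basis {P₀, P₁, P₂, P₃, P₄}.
(8/5)P₀ + (-9/5)P₁ + (26/7)P₂ + (4/5)P₃ + (24/35)P₄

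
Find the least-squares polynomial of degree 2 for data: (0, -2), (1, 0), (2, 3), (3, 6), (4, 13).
-62/35 + (26/35)x + (5/7)x²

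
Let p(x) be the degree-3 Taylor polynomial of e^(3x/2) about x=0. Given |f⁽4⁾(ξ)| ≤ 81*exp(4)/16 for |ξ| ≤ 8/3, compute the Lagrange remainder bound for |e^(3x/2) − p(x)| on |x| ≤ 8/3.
32*exp(4)/3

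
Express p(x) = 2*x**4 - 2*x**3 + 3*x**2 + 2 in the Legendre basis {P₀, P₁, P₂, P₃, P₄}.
(17/5)P₀ + (-6/5)P₁ + (22/7)P₂ + (-4/5)P₃ + (16/35)P₄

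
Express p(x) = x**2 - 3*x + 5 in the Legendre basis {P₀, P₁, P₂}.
(16/3)P₀ + (-3)P₁ + (2/3)P₂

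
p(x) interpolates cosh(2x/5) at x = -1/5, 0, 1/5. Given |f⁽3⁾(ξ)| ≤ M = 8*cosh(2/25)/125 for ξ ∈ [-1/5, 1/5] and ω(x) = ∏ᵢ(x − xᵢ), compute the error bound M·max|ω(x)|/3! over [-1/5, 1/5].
8*sqrt(3)*cosh(2/25)/421875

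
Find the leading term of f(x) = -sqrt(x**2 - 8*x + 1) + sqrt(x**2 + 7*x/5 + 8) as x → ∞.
47/10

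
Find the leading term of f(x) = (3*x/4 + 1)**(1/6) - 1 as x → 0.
x/8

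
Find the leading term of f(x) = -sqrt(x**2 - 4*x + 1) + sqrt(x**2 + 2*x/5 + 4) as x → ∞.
11/5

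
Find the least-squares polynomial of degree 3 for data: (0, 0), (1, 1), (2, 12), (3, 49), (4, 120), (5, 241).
4/63 + (-170/189)x + (-5/9)x² + (56/27)x³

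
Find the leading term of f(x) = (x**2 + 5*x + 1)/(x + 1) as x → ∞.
x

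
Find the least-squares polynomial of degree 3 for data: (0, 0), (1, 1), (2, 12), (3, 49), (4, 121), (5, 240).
23/126 + (-1469/756)x + (43/252)x² + (53/27)x³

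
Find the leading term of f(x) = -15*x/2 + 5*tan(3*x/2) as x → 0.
45*x**3/8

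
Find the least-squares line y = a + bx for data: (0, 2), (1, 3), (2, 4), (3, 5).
a = 2, b = 1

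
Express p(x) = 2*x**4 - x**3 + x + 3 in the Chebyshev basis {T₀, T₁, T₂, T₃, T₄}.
(15/4)T₀ + (1/4)T₁ + T₂ + (-1/4)T₃ + (1/4)T₄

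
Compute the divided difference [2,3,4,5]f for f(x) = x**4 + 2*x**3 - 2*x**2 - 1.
16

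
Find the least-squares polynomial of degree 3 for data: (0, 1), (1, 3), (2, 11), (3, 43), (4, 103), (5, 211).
22/21 + (221/126)x + (-47/21)x² + (37/18)x³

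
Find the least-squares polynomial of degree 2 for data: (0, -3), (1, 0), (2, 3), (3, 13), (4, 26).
-89/35 + (-43/70)x + (27/14)x²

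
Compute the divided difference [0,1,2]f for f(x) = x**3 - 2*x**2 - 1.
1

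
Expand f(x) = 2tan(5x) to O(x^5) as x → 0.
10*x + 250*x**3/3 + O(x**5)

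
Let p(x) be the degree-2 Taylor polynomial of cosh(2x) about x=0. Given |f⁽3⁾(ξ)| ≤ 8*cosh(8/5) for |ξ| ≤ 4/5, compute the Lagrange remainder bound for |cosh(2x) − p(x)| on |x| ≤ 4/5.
256*cosh(8/5)/375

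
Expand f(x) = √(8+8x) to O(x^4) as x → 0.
2*sqrt(2) + sqrt(2)*x - sqrt(2)*x**2/4 + sqrt(2)*x**3/8 + O(x**4)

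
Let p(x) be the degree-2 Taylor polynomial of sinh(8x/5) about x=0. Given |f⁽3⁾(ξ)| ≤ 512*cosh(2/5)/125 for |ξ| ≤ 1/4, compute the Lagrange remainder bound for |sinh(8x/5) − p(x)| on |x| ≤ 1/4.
4*cosh(2/5)/375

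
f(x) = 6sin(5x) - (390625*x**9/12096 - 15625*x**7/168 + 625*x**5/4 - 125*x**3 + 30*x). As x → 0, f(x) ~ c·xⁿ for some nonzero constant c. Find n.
11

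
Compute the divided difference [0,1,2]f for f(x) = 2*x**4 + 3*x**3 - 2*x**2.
21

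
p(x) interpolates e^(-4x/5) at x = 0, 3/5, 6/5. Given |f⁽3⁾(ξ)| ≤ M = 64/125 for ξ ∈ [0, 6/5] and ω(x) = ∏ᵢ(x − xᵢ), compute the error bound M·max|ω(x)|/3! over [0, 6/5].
64*sqrt(3)/15625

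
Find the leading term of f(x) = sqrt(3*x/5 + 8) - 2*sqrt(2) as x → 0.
3*sqrt(2)*x/40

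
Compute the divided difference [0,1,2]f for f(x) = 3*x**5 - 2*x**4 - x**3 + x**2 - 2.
29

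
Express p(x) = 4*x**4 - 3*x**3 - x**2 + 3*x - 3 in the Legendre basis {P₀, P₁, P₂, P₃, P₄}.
(-38/15)P₀ + (6/5)P₁ + (34/21)P₂ + (-6/5)P₃ + (32/35)P₄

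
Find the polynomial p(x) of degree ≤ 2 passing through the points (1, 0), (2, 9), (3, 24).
3*x**2 - 3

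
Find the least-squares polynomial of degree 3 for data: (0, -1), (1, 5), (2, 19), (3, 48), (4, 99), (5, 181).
-67/63 + (944/189)x + (-1/63)x² + (34/27)x³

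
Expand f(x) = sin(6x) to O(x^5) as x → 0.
6*x - 36*x**3 + O(x**5)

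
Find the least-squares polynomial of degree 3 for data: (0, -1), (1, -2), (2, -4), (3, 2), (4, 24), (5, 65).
-101/126 + (179/756)x + (-793/252)x² + (31/27)x³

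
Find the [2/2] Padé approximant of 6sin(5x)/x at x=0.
(30 - 175*x**2/2)/(5*x**2/4 + 1)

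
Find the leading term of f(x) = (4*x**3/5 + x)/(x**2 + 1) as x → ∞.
4*x/5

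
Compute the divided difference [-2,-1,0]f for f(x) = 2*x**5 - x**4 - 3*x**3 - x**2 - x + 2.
-29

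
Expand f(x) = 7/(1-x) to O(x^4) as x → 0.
7 + 7*x + 7*x**2 + 7*x**3 + O(x**4)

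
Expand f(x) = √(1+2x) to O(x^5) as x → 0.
1 + x - x**2/2 + x**3/2 - 5*x**4/8 + O(x**5)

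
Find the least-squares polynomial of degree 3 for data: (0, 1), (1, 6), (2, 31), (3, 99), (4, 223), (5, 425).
10/9 + (-86/189)x + (457/252)x² + (329/108)x³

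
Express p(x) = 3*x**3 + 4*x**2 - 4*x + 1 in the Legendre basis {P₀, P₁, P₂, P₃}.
(7/3)P₀ + (-11/5)P₁ + (8/3)P₂ + (6/5)P₃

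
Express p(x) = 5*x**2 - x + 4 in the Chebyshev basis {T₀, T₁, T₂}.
(13/2)T₀ - T₁ + (5/2)T₂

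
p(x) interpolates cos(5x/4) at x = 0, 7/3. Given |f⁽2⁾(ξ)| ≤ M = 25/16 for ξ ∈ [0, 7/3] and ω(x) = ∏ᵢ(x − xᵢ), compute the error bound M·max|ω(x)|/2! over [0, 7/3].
1225/1152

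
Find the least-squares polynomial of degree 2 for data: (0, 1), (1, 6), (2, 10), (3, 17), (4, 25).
9/7 + (233/70)x + (9/14)x²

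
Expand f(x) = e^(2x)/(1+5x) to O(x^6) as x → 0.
1 - 3*x + 17*x**2 - 251*x**3/3 + 419*x**4 - 31421*x**5/15 + O(x**6)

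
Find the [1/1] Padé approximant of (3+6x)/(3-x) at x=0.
(2*x + 1)/(1 - x/3)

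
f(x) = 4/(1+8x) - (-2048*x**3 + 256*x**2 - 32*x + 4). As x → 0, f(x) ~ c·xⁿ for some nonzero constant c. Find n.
4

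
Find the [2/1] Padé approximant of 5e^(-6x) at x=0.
(30*x**2 - 20*x + 5)/(2*x + 1)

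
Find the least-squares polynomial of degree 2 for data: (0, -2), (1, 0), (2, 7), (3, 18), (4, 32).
-11/5 + (3/5)x + (2)x²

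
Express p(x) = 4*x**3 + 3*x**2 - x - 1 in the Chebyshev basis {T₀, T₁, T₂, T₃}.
(1/2)T₀ + (2)T₁ + (3/2)T₂ + T₃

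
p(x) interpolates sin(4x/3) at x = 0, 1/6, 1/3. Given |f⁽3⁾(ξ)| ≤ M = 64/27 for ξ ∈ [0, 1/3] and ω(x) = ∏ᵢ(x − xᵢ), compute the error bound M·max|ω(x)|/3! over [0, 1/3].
8*sqrt(3)/19683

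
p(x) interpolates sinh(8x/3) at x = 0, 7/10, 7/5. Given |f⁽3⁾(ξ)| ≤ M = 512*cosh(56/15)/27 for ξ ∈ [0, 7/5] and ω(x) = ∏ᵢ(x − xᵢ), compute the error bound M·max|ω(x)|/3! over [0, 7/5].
21952*sqrt(3)*cosh(56/15)/91125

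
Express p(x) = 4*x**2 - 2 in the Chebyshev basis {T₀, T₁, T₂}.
(2)T₂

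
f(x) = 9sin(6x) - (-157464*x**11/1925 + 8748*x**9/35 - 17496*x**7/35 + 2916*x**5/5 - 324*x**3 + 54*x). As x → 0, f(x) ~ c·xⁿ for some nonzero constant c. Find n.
13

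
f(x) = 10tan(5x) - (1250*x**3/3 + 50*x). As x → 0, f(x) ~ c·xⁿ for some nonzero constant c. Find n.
5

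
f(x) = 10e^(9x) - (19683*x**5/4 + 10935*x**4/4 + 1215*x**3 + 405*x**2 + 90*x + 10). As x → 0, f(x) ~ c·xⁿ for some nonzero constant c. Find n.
6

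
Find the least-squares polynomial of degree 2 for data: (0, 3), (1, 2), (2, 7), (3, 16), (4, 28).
94/35 + (-76/35)x + (15/7)x²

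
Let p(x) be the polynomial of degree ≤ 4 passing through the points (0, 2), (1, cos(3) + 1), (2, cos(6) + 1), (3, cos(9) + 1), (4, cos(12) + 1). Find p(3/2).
15*cos(3)/32 + 3*cos(12)/128 - 5*cos(9)/32 + 45*cos(6)/64 + 123/128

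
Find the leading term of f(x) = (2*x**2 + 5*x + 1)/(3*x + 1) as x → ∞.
2*x/3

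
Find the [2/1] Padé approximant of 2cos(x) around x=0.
2 - x**2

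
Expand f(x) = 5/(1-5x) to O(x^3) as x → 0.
5 + 25*x + 125*x**2 + O(x**3)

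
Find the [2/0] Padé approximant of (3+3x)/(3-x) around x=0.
4*x**2/9 + 4*x/3 + 1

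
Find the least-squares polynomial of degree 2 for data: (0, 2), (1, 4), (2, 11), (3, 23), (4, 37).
61/35 + (43/70)x + (29/14)x²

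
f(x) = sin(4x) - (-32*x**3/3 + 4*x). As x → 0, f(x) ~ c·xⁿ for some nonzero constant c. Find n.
5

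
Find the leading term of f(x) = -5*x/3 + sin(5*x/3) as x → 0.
-125*x**3/162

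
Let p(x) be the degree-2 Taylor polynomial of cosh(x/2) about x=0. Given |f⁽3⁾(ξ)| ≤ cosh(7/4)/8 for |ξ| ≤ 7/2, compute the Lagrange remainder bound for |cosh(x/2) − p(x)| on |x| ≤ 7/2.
343*cosh(7/4)/384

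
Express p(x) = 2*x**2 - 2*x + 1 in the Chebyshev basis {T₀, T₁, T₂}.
(2)T₀ + (-2)T₁ + T₂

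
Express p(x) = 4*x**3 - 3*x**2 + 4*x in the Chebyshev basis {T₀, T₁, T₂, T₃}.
(-3/2)T₀ + (7)T₁ + (-3/2)T₂ + T₃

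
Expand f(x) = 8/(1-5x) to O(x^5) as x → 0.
8 + 40*x + 200*x**2 + 1000*x**3 + 5000*x**4 + O(x**5)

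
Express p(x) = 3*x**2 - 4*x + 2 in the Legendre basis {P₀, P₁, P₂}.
(3)P₀ + (-4)P₁ + (2)P₂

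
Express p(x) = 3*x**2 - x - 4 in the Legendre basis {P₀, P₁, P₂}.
(-3)P₀ - P₁ + (2)P₂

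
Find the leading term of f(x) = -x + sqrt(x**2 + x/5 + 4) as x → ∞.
1/10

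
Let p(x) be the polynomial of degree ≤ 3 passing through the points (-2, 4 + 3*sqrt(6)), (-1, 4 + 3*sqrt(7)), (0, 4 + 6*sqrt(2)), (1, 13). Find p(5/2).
-567*sqrt(2)/8 - 105*sqrt(6)/16 + 1009/16 + 405*sqrt(7)/16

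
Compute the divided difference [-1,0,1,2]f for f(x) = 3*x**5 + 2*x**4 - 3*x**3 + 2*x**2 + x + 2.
16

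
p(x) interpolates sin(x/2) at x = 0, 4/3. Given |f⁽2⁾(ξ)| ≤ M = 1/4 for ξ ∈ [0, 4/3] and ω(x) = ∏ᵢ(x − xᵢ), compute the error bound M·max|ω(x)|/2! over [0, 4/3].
1/18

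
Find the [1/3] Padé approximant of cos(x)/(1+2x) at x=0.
(1 - 5*x/24)/(43*x**3/48 + x**2/12 + 43*x/24 + 1)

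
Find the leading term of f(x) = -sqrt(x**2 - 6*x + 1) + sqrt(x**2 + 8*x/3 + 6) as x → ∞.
13/3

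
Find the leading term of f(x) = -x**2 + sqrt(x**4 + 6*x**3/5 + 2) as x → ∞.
3*x/5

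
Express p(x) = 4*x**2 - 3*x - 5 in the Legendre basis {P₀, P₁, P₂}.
(-11/3)P₀ + (-3)P₁ + (8/3)P₂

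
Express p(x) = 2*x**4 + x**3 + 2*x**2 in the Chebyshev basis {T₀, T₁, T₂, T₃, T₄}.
(7/4)T₀ + (3/4)T₁ + (2)T₂ + (1/4)T₃ + (1/4)T₄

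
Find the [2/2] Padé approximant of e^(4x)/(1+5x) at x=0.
(392*x**2/129 + 116*x/43 + 1)/(-808*x**2/129 + 159*x/43 + 1)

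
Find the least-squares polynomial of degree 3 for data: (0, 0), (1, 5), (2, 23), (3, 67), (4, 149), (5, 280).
1/14 + (53/28)x + (23/28)x² + (2)x³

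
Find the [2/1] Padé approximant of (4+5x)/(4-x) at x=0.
(5*x/4 + 1)/(1 - x/4)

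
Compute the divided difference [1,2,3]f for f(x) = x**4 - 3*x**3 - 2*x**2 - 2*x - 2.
5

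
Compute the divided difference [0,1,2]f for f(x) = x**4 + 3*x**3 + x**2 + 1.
17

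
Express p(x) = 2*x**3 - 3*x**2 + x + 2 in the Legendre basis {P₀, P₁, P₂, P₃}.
P₀ + (11/5)P₁ + (-2)P₂ + (4/5)P₃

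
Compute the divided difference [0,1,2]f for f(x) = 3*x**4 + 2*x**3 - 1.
27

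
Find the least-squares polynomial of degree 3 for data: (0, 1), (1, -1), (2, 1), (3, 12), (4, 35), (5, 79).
8/9 + (-593/378)x + (-58/63)x² + (47/54)x³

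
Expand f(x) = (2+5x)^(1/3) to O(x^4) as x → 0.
2**(1/3) + 5*2**(1/3)*x/6 - 25*2**(1/3)*x**2/36 + 625*2**(1/3)*x**3/648 + O(x**4)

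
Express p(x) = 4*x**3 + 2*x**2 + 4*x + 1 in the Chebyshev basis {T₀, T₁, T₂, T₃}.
(2)T₀ + (7)T₁ + T₂ + T₃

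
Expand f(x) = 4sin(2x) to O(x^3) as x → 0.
8*x + O(x**3)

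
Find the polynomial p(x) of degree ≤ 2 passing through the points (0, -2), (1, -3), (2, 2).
3*x**2 - 4*x - 2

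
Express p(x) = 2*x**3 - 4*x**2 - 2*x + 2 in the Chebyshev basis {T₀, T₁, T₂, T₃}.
(-1/2)T₁ + (-2)T₂ + (1/2)T₃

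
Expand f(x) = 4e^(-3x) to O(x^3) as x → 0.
4 - 12*x + 18*x**2 + O(x**3)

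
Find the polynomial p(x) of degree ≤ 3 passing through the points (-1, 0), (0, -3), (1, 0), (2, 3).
-x**3 + 3*x**2 + x - 3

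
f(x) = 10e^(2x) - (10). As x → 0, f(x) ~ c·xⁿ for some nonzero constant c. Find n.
1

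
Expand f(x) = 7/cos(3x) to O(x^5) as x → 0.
7 + 63*x**2/2 + 945*x**4/8 + O(x**5)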